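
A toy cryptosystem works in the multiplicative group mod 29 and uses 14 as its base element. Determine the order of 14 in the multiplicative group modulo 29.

28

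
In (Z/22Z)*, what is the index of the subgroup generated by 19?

ord(19) | φ(22) = φ(2)·φ(11) = 1·10 = 10 = 2 · 5.
Divisors of 10: 1, 2, 5, 10.
Check 19^d mod 22 for each divisor in increasing order:
19^1 ≡ 19
19^2 ≡ 9
19^5 ≡ 21
19^10 ≡ 1
So ord_22(19) = 10, hence |⟨19⟩| = 10.
[(Z/22Z)^× : ⟨19⟩] = 10/10 = 1.

1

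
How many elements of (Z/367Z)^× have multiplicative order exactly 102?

0

φ(367) = 367 − 1 = 366 = 2 · 3 · 61.
Since (Z/367Z)^× is cyclic of order 366, the number of elements of order d is φ(d) when d | 366 and 0 otherwise.
102 does not divide 366, so no element of (Z/367Z)^× has order 102.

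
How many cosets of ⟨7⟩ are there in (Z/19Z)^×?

6

The order of 7 must divide φ(19) = 19 − 1 = 18 = 2 · 3^2.
Divisors of 18: 1, 2, 3, 6, 9, 18.
Test each divisor d:
7^1 ≡ 7 (mod 19)
7^2 ≡ 11 (mod 19)
7^3 ≡ 1 (mod 19) ✓
So ord_19(7) = 3, hence |⟨7⟩| = 3.
[(Z/19Z)^× : ⟨7⟩] = 18/3 = 6.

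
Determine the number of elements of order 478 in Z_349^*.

0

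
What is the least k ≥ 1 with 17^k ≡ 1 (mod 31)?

30

ord(17) | φ(31) = 31 − 1 = 30 = 2 · 3 · 5.
Divisors of 30: 1, 2, 3, 5, 6, 10, 15, 30.
Test each divisor d:
17^1 ≡ 17 (mod 31)
17^2 ≡ 10 (mod 31)
17^3 ≡ 15 (mod 31)
17^5 ≡ 26 (mod 31)
17^6 ≡ 8 (mod 31)
17^10 ≡ 25 (mod 31)
17^15 ≡ 30 (mod 31)
17^30 ≡ 1 (mod 31) ✓
So ord_31(17) = 30.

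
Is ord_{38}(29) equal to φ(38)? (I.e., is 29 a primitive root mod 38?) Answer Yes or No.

φ(38) = φ(2)·φ(19) = 1·18 = 18 = 2 · 3^2.
An element g generates (Z/38Z)^× iff g^(18/q) ≢ 1 (mod 38) for each prime q ∈ {2, 3}.
29^9 ≡ 37 (mod 38)  [q = 2: ≢ 1 ✓]
29^6 ≡ 11 (mod 38)  [q = 3: ≢ 1 ✓]
Every test exponent gives a nontrivial residue, hence 29 generates the full group.

Yes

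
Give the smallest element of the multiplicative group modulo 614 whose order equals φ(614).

5

φ(614) = φ(2)·φ(307) = 1·306 = 306 = 2 · 3^2 · 17.
Test candidates g = 2, 3, … against the prime factors q ∈ {2, 3, 17} of φ(614): g is a generator iff g^(306/q) ≢ 1 for every such q.
g = 2: gcd(2, 614) = 2 > 1, not a unit — skip.
g = 3: 3^153 ≡ 613; 3^102 ≡ 1 — hits 1, so not a primitive root.
g = 4: gcd(4, 614) = 2 > 1, not a unit — skip.
g = 5: 5^153 ≡ 613; 5^102 ≡ 289; 5^18 ≡ 81 — none is 1, so 5 is a primitive root.
So 5 is the smallest generator of (Z/614Z)^×.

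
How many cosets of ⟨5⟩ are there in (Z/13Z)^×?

3

The order of 5 must divide φ(13) = 13 − 1 = 12 = 2^2 · 3.
Divisors of 12: 1, 2, 3, 4, 6, 12.
Evaluate successive powers at the divisors of 12:
5^1 ≡ 5 (mod 13)
5^2 ≡ 12 (mod 13)
5^3 ≡ 8 (mod 13)
5^4 ≡ 1 (mod 13) ✓
The order of 5 is 4, so the subgroup it generates has 4 elements.
[(Z/13Z)^× : ⟨5⟩] = 12/4 = 3.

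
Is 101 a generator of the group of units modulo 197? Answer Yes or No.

No

φ(197) = 197 − 1 = 196 = 2^2 · 7^2.
An element g generates (Z/197Z)^× iff g^(196/q) ≢ 1 (mod 197) for each prime q ∈ {2, 7}.
101^98 ≡ 1 (mod 197)  [q = 2: ≡ 1 ✗]
101^28 ≡ 164 (mod 197)  [q = 7: ≢ 1 ✓]
Since 101^98 ≡ 1, the order of 101 divides 98 < 196, so 101 is not a primitive root.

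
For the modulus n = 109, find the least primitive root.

6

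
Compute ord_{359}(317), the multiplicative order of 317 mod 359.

179

The order of 317 must divide φ(359) = 359 − 1 = 358 = 2 · 179.
Divisors of 358: 1, 2, 179, 358.
Compute 317^d (mod 359) for the divisors d until we hit 1:
317^1 ≡ 317 (mod 359)
317^2 ≡ 328 (mod 359)
317^179 ≡ 1 (mod 359) ✓
The smallest such exponent is 179, so the order of 317 is 179.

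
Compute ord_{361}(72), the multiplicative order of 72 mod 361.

342

The order of 72 must divide φ(361) = φ(19^2) = 19·(19−1) = 342 = 2 · 3^2 · 19.
Divisors of 342: 1, 2, 3, 6, 9, 18, 19, 38, 57, 114, 171, 342.
Evaluate successive powers at the divisors of 342:
72^1 ≡ 72 (mod 361)
72^2 ≡ 130 (mod 361)
72^3 ≡ 335 (mod 361)
72^6 ≡ 315 (mod 361)
72^9 ≡ 113 (mod 361)
72^18 ≡ 134 (mod 361)
72^19 ≡ 262 (mod 361)
72^38 ≡ 54 (mod 361)
72^57 ≡ 69 (mod 361)
72^114 ≡ 68 (mod 361)
72^171 ≡ 360 (mod 361)
72^342 ≡ 1 (mod 361) ✓
Therefore the multiplicative order of 72 modulo 361 is 342.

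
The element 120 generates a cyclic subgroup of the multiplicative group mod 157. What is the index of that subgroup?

The order of 120 must divide φ(157) = 157 − 1 = 156 = 2^2 · 3 · 13.
Divisors of 156: 1, 2, 3, 4, 6, 12, 13, 26, 39, 52, 78, 156.
Compute 120^d (mod 157) for the divisors d until we hit 1:
120^1 ≡ 120 (mod 157)
120^2 ≡ 113 (mod 157)
120^3 ≡ 58 (mod 157)
120^4 ≡ 52 (mod 157)
120^6 ≡ 67 (mod 157)
120^12 ≡ 93 (mod 157)
120^13 ≡ 13 (mod 157)
120^26 ≡ 12 (mod 157)
120^39 ≡ 156 (mod 157)
120^52 ≡ 144 (mod 157)
120^78 ≡ 1 (mod 157) ✓
So ord_157(120) = 78, hence |⟨120⟩| = 78.
Index = |(Z/157Z)^×| / |⟨120⟩| = 156 / 78 = 2.

2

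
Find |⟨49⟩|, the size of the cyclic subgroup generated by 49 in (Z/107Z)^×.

53

Since 49 ∈ (Z/107Z)^×, its order divides φ(107) = 107 − 1 = 106 = 2 · 53.
Divisors of 106: 1, 2, 53, 106.
Compute 49^d (mod 107) for the divisors d until we hit 1:
49^1 ≡ 49 (mod 107)
49^2 ≡ 47 (mod 107)
49^53 ≡ 1 (mod 107) ✓
So ord_107(49) = 53.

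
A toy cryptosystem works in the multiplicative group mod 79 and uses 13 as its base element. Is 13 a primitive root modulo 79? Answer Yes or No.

No

φ(79) = 79 − 1 = 78 = 2 · 3 · 13.
Test 13^(78/q) mod 79 for each prime factor q of 78:
13^39 ≡ 1 (mod 79)  [q = 2: ≡ 1 ✗]
13^26 ≡ 23 (mod 79)  [q = 3: ≢ 1 ✓]
13^6 ≡ 67 (mod 79)  [q = 13: ≢ 1 ✓]
The check at q = 2 fails, so 13 generates a proper subgroup.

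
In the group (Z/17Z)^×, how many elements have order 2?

1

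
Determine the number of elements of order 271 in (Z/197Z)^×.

φ(197) = 197 − 1 = 196 = 2^2 · 7^2.
(Z/197Z)^× is cyclic (|G| = 196); a cyclic group of order m has exactly φ(d) elements of each order d | m, and none otherwise.
Since 271 ∤ 196, the count is 0.

0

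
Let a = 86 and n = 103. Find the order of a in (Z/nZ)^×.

By Lagrange's theorem, ord_103(86) divides φ(103) = 103 − 1 = 102 = 2 · 3 · 17.
Divisors of 102: 1, 2, 3, 6, 17, 34, 51, 102.
Evaluate successive powers at the divisors of 102:
86^1 ≡ 86
86^2 ≡ 83
86^3 ≡ 31
86^6 ≡ 34
86^17 ≡ 57
86^34 ≡ 56
86^51 ≡ 102
86^102 ≡ 1
Hence ord(86) = 102.

102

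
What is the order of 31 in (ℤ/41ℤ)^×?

The order of 31 must divide φ(41) = 41 − 1 = 40 = 2^3 · 5.
Divisors of 40: 1, 2, 4, 5, 8, 10, 20, 40.
Test each divisor d:
31^1 ≡ 31
31^2 ≡ 18
31^4 ≡ 37
31^5 ≡ 40
31^8 ≡ 16
31^10 ≡ 1
Hence ord(31) = 10.

10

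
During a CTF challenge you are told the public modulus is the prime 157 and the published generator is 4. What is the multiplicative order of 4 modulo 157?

ord(4) | φ(157) = 157 − 1 = 156 = 2^2 · 3 · 13.
Divisors of 156: 1, 2, 3, 4, 6, 12, 13, 26, 39, 52, 78, 156.
Check 4^d mod 157 for each divisor in increasing order:
4^1 ≡ 4
4^2 ≡ 16
4^3 ≡ 64
4^4 ≡ 99
4^6 ≡ 14
4^12 ≡ 39
4^13 ≡ 156
4^26 ≡ 1
So ord_157(4) = 26.

26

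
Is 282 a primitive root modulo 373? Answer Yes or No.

φ(373) = 373 − 1 = 372 = 2^2 · 3 · 31.
An element g generates (Z/373Z)^× iff g^(372/q) ≢ 1 (mod 373) for each prime q ∈ {2, 3, 31}.
282^186 ≡ 1 (mod 373)  [q = 2: ≡ 1 ✗]
282^124 ≡ 1 (mod 373)  [q = 3: ≡ 1 ✗]
282^12 ≡ 144 (mod 373)  [q = 31: ≢ 1 ✓]
The check at q = 2 fails, so 282 generates a proper subgroup.

No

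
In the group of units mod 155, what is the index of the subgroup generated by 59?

By Lagrange's theorem, ord_155(59) divides φ(155) = φ(5·31) = (5−1)·(31−1) = 4·30 = 120 = 2^3 · 3 · 5.
Divisors of 120: 1, 2, 3, 4, 5, 6, 8, 10, 12, 15, 20, 24, 30, 40, 60, 120.
Test each divisor d:
59^1 ≡ 59
59^2 ≡ 71
59^3 ≡ 4
59^4 ≡ 81
59^5 ≡ 129
59^6 ≡ 16
59^8 ≡ 51
59^10 ≡ 56
59^12 ≡ 101
59^15 ≡ 94
59^20 ≡ 36
59^24 ≡ 126
59^30 ≡ 1
Thus |⟨59⟩| = ord(59) = 30.
The index is φ(155) / ord(59) = 120 / 30 = 4.

4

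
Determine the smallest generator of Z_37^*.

φ(37) = 37 − 1 = 36 = 2^2 · 3^2.
g is a primitive root iff g^(36/q) ≢ 1 (mod 37) for each prime q ∈ {2, 3}.
g = 2: 2^18 ≡ 36; 2^12 ≡ 26 — none is 1, so 2 is a primitive root.
So 2 is the smallest generator of (Z/37Z)^×.

2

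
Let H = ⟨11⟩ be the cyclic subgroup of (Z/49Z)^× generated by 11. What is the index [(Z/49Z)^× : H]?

2

The order of 11 must divide φ(49) = φ(7^2) = 7·(7−1) = 42 = 2 · 3 · 7.
Divisors of 42: 1, 2, 3, 6, 7, 14, 21, 42.
Compute 11^d (mod 49) for the divisors d until we hit 1:
11^1 ≡ 11
11^2 ≡ 23
11^3 ≡ 8
11^6 ≡ 15
11^7 ≡ 18
11^14 ≡ 30
11^21 ≡ 1
The order of 11 is 21, so the subgroup it generates has 21 elements.
The index is φ(49) / ord(11) = 42 / 21 = 2.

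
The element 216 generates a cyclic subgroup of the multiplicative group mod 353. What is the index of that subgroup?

11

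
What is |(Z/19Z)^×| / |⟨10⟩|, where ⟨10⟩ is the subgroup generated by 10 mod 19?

1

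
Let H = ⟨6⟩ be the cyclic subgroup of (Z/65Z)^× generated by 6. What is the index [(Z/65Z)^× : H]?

4

Since 6 ∈ (Z/65Z)^×, its order divides φ(65) = φ(5·13) = (5−1)·(13−1) = 4·12 = 48 = 2^4 · 3.
Divisors of 48: 1, 2, 3, 4, 6, 8, 12, 16, 24, 48.
Test each divisor d:
6^1 ≡ 6
6^2 ≡ 36
6^3 ≡ 21
6^4 ≡ 61
6^6 ≡ 51
6^8 ≡ 16
6^12 ≡ 1
Thus |⟨6⟩| = ord(6) = 12.
Index = |(Z/65Z)^×| / |⟨6⟩| = 48 / 12 = 4.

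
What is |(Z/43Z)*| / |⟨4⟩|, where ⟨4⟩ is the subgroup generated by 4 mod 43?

Since 4 ∈ (Z/43Z)^×, its order divides φ(43) = 43 − 1 = 42 = 2 · 3 · 7.
Divisors of 42: 1, 2, 3, 6, 7, 14, 21, 42.
Check 4^d mod 43 for each divisor in increasing order:
4^1 ≡ 4 (mod 43)
4^2 ≡ 16 (mod 43)
4^3 ≡ 21 (mod 43)
4^6 ≡ 11 (mod 43)
4^7 ≡ 1 (mod 43) ✓
Thus |⟨4⟩| = ord(4) = 7.
Index = |(Z/43Z)^×| / |⟨4⟩| = 42 / 7 = 6.

6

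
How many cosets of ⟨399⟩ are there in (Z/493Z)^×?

The order of 399 must divide φ(493) = φ(17·29) = (17−1)·(29−1) = 16·28 = 448 = 2^6 · 7.
Divisors of 448: 1, 2, 4, 7, 8, 14, 16, 28, 32, 56, 64, 112, 224, 448.
Test each divisor d:
399^1 ≡ 399 (mod 493)
399^2 ≡ 455 (mod 493)
399^4 ≡ 458 (mod 493)
399^7 ≡ 202 (mod 493)
399^8 ≡ 239 (mod 493)
399^14 ≡ 378 (mod 493)
399^16 ≡ 426 (mod 493)
399^28 ≡ 407 (mod 493)
399^32 ≡ 52 (mod 493)
399^56 ≡ 1 (mod 493) ✓
Thus |⟨399⟩| = ord(399) = 56.
[(Z/493Z)^× : ⟨399⟩] = 448/56 = 8.

8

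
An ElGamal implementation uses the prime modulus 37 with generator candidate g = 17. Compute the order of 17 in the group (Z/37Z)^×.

36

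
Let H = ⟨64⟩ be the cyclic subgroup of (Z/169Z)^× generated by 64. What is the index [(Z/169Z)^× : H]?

The order of 64 must divide φ(169) = φ(13^2) = 13·(13−1) = 156 = 2^2 · 3 · 13.
Divisors of 156: 1, 2, 3, 4, 6, 12, 13, 26, 39, 52, 78, 156.
Evaluate successive powers at the divisors of 156:
64^1 ≡ 64
64^2 ≡ 40
64^3 ≡ 25
64^4 ≡ 79
64^6 ≡ 118
64^12 ≡ 66
64^13 ≡ 168
64^26 ≡ 1
So ord_169(64) = 26, hence |⟨64⟩| = 26.
The index is φ(169) / ord(64) = 156 / 26 = 6.

6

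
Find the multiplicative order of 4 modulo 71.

Since 4 ∈ (Z/71Z)^×, its order divides φ(71) = 71 − 1 = 70 = 2 · 5 · 7.
Divisors of 70: 1, 2, 5, 7, 10, 14, 35, 70.
Compute 4^d (mod 71) for the divisors d until we hit 1:
4^1 ≡ 4 (mod 71)
4^2 ≡ 16 (mod 71)
4^5 ≡ 30 (mod 71)
4^7 ≡ 54 (mod 71)
4^10 ≡ 48 (mod 71)
4^14 ≡ 5 (mod 71)
4^35 ≡ 1 (mod 71) ✓
Therefore the multiplicative order of 4 modulo 71 is 35.

35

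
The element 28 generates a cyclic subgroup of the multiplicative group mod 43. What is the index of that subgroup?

1

Since 28 ∈ (Z/43Z)^×, its order divides φ(43) = 43 − 1 = 42 = 2 · 3 · 7.
Divisors of 42: 1, 2, 3, 6, 7, 14, 21, 42.
Evaluate successive powers at the divisors of 42:
28^1 ≡ 28 (mod 43)
28^2 ≡ 10 (mod 43)
28^3 ≡ 22 (mod 43)
28^6 ≡ 11 (mod 43)
28^7 ≡ 7 (mod 43)
28^14 ≡ 6 (mod 43)
28^21 ≡ 42 (mod 43)
28^42 ≡ 1 (mod 43) ✓
The order of 28 is 42, so the subgroup it generates has 42 elements.
Index = |(Z/43Z)^×| / |⟨28⟩| = 42 / 42 = 1.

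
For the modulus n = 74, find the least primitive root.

5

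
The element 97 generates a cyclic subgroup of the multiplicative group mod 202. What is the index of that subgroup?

4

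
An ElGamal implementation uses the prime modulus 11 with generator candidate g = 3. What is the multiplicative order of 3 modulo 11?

5

The order of 3 must divide φ(11) = 11 − 1 = 10 = 2 · 5.
Divisors of 10: 1, 2, 5, 10.
Evaluate successive powers at the divisors of 10:
3^1 ≡ 3
3^2 ≡ 9
3^5 ≡ 1
So ord_11(3) = 5.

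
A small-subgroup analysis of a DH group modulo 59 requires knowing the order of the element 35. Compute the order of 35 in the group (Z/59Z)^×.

29

Since 35 ∈ (Z/59Z)^×, its order divides φ(59) = 59 − 1 = 58 = 2 · 29.
Divisors of 58: 1, 2, 29, 58.
Test each divisor d:
35^1 ≡ 35
35^2 ≡ 45
35^29 ≡ 1
So ord_59(35) = 29.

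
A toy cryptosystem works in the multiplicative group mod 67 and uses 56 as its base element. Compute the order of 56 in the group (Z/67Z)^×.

33

ord(56) | φ(67) = 67 − 1 = 66 = 2 · 3 · 11.
Divisors of 66: 1, 2, 3, 6, 11, 22, 33, 66.
Compute 56^d (mod 67) for the divisors d until we hit 1:
56^1 ≡ 56 (mod 67)
56^2 ≡ 54 (mod 67)
56^3 ≡ 9 (mod 67)
56^6 ≡ 14 (mod 67)
56^11 ≡ 37 (mod 67)
56^22 ≡ 29 (mod 67)
56^33 ≡ 1 (mod 67) ✓
Hence ord(56) = 33.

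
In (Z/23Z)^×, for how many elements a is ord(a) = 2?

1

φ(23) = 23 − 1 = 22 = 2 · 11.
Since (Z/23Z)^× is cyclic of order 22, the number of elements of order d is φ(d) when d | 22 and 0 otherwise.
2 | 22, and φ(2) = 2 − 1 = 1.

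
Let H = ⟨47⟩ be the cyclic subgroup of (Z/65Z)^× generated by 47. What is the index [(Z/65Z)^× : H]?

12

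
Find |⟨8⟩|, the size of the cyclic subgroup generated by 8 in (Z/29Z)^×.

28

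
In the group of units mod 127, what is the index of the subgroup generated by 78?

1

The order of 78 must divide φ(127) = 127 − 1 = 126 = 2 · 3^2 · 7.
Divisors of 126: 1, 2, 3, 6, 7, 9, 14, 18, 21, 42, 63, 126.
Check 78^d mod 127 for each divisor in increasing order:
78^1 ≡ 78
78^2 ≡ 115
78^3 ≡ 80
78^6 ≡ 50
78^7 ≡ 90
78^9 ≡ 63
78^14 ≡ 99
78^18 ≡ 32
78^21 ≡ 20
78^42 ≡ 19
78^63 ≡ 126
78^126 ≡ 1
The order of 78 is 126, so the subgroup it generates has 126 elements.
Index = |(Z/127Z)^×| / |⟨78⟩| = 126 / 126 = 1.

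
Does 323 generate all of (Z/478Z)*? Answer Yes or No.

Yes

φ(478) = φ(2)·φ(239) = 1·238 = 238 = 2 · 7 · 17.
An element g generates (Z/478Z)^× iff g^(238/q) ≢ 1 (mod 478) for each prime q ∈ {2, 7, 17}.
323^119 ≡ 477 (mod 478)  [q = 2: ≢ 1 ✓]
323^34 ≡ 283 (mod 478)  [q = 7: ≢ 1 ✓]
323^14 ≡ 275 (mod 478)  [q = 17: ≢ 1 ✓]
All checks pass, so 323 has order 238 and is a primitive root modulo 478.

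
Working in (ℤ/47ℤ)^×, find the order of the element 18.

23

By Lagrange's theorem, ord_47(18) divides φ(47) = 47 − 1 = 46 = 2 · 23.
Divisors of 46: 1, 2, 23, 46.
Compute 18^d (mod 47) for the divisors d until we hit 1:
18^1 ≡ 18
18^2 ≡ 42
18^23 ≡ 1
The smallest such exponent is 23, so the order of 18 is 23.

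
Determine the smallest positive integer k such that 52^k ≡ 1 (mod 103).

ord(52) | φ(103) = 103 − 1 = 102 = 2 · 3 · 17.
Divisors of 102: 1, 2, 3, 6, 17, 34, 51, 102.
Evaluate successive powers at the divisors of 102:
52^1 ≡ 52
52^2 ≡ 26
52^3 ≡ 13
52^6 ≡ 66
52^17 ≡ 46
52^34 ≡ 56
52^51 ≡ 1
The smallest such exponent is 51, so the order of 52 is 51.

51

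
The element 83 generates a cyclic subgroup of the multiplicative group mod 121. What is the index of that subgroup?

1

By Lagrange's theorem, ord_121(83) divides φ(121) = φ(11^2) = 11·(11−1) = 110 = 2 · 5 · 11.
Divisors of 110: 1, 2, 5, 10, 11, 22, 55, 110.
Evaluate successive powers at the divisors of 110:
83^1 ≡ 83 (mod 121)
83^2 ≡ 113 (mod 121)
83^5 ≡ 109 (mod 121)
83^10 ≡ 23 (mod 121)
83^11 ≡ 94 (mod 121)
83^22 ≡ 3 (mod 121)
83^55 ≡ 120 (mod 121)
83^110 ≡ 1 (mod 121) ✓
Thus |⟨83⟩| = ord(83) = 110.
Index = |(Z/121Z)^×| / |⟨83⟩| = 110 / 110 = 1.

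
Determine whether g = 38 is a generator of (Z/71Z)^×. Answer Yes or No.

No

φ(71) = 71 − 1 = 70 = 2 · 5 · 7.
Test 38^(70/q) mod 71 for each prime factor q of 70:
38^35 ≡ 1 (mod 71)  [q = 2: ≡ 1 ✗]
38^14 ≡ 5 (mod 71)  [q = 5: ≢ 1 ✓]
38^10 ≡ 45 (mod 71)  [q = 7: ≢ 1 ✓]
38^35 ≡ 1 shows ord(38) | 35, strictly less than φ(71); not a primitive root.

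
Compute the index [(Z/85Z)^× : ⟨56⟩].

4

Since 56 ∈ (Z/85Z)^×, its order divides φ(85) = φ(5·17) = (5−1)·(17−1) = 4·16 = 64 = 2^6.
Divisors of 64: 1, 2, 4, 8, 16, 32, 64.
Compute 56^d (mod 85) for the divisors d until we hit 1:
56^1 ≡ 56
56^2 ≡ 76
56^4 ≡ 81
56^8 ≡ 16
56^16 ≡ 1
The order of 56 is 16, so the subgroup it generates has 16 elements.
The index is φ(85) / ord(56) = 64 / 16 = 4.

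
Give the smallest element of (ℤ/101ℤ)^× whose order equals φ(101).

2

φ(101) = 101 − 1 = 100 = 2^2 · 5^2.
Test candidates g = 2, 3, … against the prime factors q ∈ {2, 5} of φ(101): g is a generator iff g^(100/q) ≢ 1 for every such q.
g = 2: 2^50 ≡ 100; 2^20 ≡ 95 — none is 1, so 2 is a primitive root.
The smallest primitive root modulo 101 is 2.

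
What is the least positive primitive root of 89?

3

φ(89) = 89 − 1 = 88 = 2^3 · 11.
g is a primitive root iff g^(88/q) ≢ 1 (mod 89) for each prime q ∈ {2, 11}.
g = 2: 2^44 ≡ 1 — hits 1, so not a primitive root.
g = 3: 3^44 ≡ 88; 3^8 ≡ 64 — none is 1, so 3 is a primitive root.
So 3 is the smallest generator of (Z/89Z)^×.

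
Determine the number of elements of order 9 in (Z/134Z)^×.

0

φ(134) = φ(2)·φ(67) = 1·66 = 66 = 2 · 3 · 11.
In a cyclic group of order 66, there are φ(d) elements of order d for each divisor d of 66, and zero for non-divisors.
9 does not divide 66, so no element of (Z/134Z)^× has order 9.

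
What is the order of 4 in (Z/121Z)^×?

55

Since 4 ∈ (Z/121Z)^×, its order divides φ(121) = φ(11^2) = 11·(11−1) = 110 = 2 · 5 · 11.
Divisors of 110: 1, 2, 5, 10, 11, 22, 55, 110.
Compute 4^d (mod 121) for the divisors d until we hit 1:
4^1 ≡ 4 (mod 121)
4^2 ≡ 16 (mod 121)
4^5 ≡ 56 (mod 121)
4^10 ≡ 111 (mod 121)
4^11 ≡ 81 (mod 121)
4^22 ≡ 27 (mod 121)
4^55 ≡ 1 (mod 121) ✓
The smallest such exponent is 55, so the order of 4 is 55.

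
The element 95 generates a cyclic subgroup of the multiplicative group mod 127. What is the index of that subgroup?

The order of 95 must divide φ(127) = 127 − 1 = 126 = 2 · 3^2 · 7.
Divisors of 126: 1, 2, 3, 6, 7, 9, 14, 18, 21, 42, 63, 126.
Evaluate successive powers at the divisors of 126:
95^1 ≡ 95
95^2 ≡ 8
95^3 ≡ 125
95^6 ≡ 4
95^7 ≡ 126
95^9 ≡ 119
95^14 ≡ 1
The order of 95 is 14, so the subgroup it generates has 14 elements.
Index = |(Z/127Z)^×| / |⟨95⟩| = 126 / 14 = 9.

9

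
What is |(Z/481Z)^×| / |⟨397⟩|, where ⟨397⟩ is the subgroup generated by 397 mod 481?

36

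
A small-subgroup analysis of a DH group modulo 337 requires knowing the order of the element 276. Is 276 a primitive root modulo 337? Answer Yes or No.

Yes

φ(337) = 337 − 1 = 336 = 2^4 · 3 · 7.
276 is a primitive root mod 337 iff 276^(φ(337)/q) ≢ 1 for every prime q | φ(337), i.e. q ∈ {2, 3, 7}.
276^168 ≡ 336 (mod 337)  [q = 2: ≢ 1 ✓]
276^112 ≡ 208 (mod 337)  [q = 3: ≢ 1 ✓]
276^48 ≡ 64 (mod 337)  [q = 7: ≢ 1 ✓]
All checks pass, so 276 has order 336 and is a primitive root modulo 337.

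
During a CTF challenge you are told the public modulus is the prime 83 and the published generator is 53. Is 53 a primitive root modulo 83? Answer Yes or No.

Yes

φ(83) = 83 − 1 = 82 = 2 · 41.
Test 53^(82/q) mod 83 for each prime factor q of 82:
53^41 ≡ 82 (mod 83)  [q = 2: ≢ 1 ✓]
53^2 ≡ 70 (mod 83)  [q = 41: ≢ 1 ✓]
None equal 1, so ord_83(53) = 82: 53 is a primitive root.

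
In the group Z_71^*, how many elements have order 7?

6

φ(71) = 71 − 1 = 70 = 2 · 5 · 7.
Since (Z/71Z)^× is cyclic of order 70, the number of elements of order d is φ(d) when d | 70 and 0 otherwise.
7 | 70, and φ(7) = 7 − 1 = 6.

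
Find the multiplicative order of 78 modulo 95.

ord(78) | φ(95) = φ(5·19) = (5−1)·(19−1) = 4·18 = 72 = 2^3 · 3^2.
Divisors of 72: 1, 2, 3, 4, 6, 8, 9, 12, 18, 24, 36, 72.
Evaluate successive powers at the divisors of 72:
78^1 ≡ 78
78^2 ≡ 4
78^3 ≡ 27
78^4 ≡ 16
78^6 ≡ 64
78^8 ≡ 66
78^9 ≡ 18
78^12 ≡ 11
78^18 ≡ 39
78^24 ≡ 26
78^36 ≡ 1
The smallest such exponent is 36, so the order of 78 is 36.

36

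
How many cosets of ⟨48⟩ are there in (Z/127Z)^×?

1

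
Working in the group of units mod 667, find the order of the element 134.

308

Since 134 ∈ (Z/667Z)^×, its order divides φ(667) = φ(23·29) = (23−1)·(29−1) = 22·28 = 616 = 2^3 · 7 · 11.
Divisors of 616: 1, 2, 4, 7, 8, 11, 14, 22, 28, 44, 56, 77, 88, 154, 308, 616.
Test each divisor d:
134^1 ≡ 134 (mod 667)
134^2 ≡ 614 (mod 667)
134^4 ≡ 141 (mod 667)
134^7 ≡ 452 (mod 667)
134^8 ≡ 538 (mod 667)
134^11 ≡ 367 (mod 667)
134^14 ≡ 202 (mod 667)
134^22 ≡ 622 (mod 667)
134^28 ≡ 117 (mod 667)
134^44 ≡ 24 (mod 667)
134^56 ≡ 349 (mod 667)
134^77 ≡ 505 (mod 667)
134^88 ≡ 576 (mod 667)
134^154 ≡ 231 (mod 667)
134^308 ≡ 1 (mod 667) ✓
Therefore the multiplicative order of 134 modulo 667 is 308.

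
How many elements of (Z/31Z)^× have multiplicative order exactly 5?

φ(31) = 31 − 1 = 30 = 2 · 3 · 5.
Since (Z/31Z)^× is cyclic of order 30, the number of elements of order d is φ(d) when d | 30 and 0 otherwise.
5 | 30, and φ(5) = 5 − 1 = 4.

4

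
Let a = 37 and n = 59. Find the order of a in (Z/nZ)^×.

ord(37) | φ(59) = 59 − 1 = 58 = 2 · 29.
Divisors of 58: 1, 2, 29, 58.
Evaluate successive powers at the divisors of 58:
37^1 ≡ 37 (mod 59)
37^2 ≡ 12 (mod 59)
37^29 ≡ 58 (mod 59)
37^58 ≡ 1 (mod 59) ✓
The smallest such exponent is 58, so the order of 37 is 58.

58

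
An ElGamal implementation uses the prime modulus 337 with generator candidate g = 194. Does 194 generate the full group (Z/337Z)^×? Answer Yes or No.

φ(337) = 337 − 1 = 336 = 2^4 · 3 · 7.
Test 194^(336/q) mod 337 for each prime factor q of 336:
194^168 ≡ 336 (mod 337)  [q = 2: ≢ 1 ✓]
194^112 ≡ 128 (mod 337)  [q = 3: ≢ 1 ✓]
194^48 ≡ 8 (mod 337)  [q = 7: ≢ 1 ✓]
None equal 1, so ord_337(194) = 336: 194 is a primitive root.

Yes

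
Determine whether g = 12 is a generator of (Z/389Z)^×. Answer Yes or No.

Yes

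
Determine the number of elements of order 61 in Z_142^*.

0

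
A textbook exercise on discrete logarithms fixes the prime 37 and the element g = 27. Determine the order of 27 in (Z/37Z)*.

6

Since 27 ∈ (Z/37Z)^×, its order divides φ(37) = 37 − 1 = 36 = 2^2 · 3^2.
Divisors of 36: 1, 2, 3, 4, 6, 9, 12, 18, 36.
Check 27^d mod 37 for each divisor in increasing order:
27^1 ≡ 27 (mod 37)
27^2 ≡ 26 (mod 37)
27^3 ≡ 36 (mod 37)
27^4 ≡ 10 (mod 37)
27^6 ≡ 1 (mod 37) ✓
So ord_37(27) = 6.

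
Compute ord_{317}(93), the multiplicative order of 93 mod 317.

316

The order of 93 must divide φ(317) = 317 − 1 = 316 = 2^2 · 79.
Divisors of 316: 1, 2, 4, 79, 158, 316.
Evaluate successive powers at the divisors of 316:
93^1 ≡ 93 (mod 317)
93^2 ≡ 90 (mod 317)
93^4 ≡ 175 (mod 317)
93^79 ≡ 203 (mod 317)
93^158 ≡ 316 (mod 317)
93^316 ≡ 1 (mod 317) ✓
The smallest such exponent is 316, so the order of 93 is 316.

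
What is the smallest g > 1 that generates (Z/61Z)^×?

2

φ(61) = 61 − 1 = 60 = 2^2 · 3 · 5.
Test candidates g = 2, 3, … against the prime factors q ∈ {2, 3, 5} of φ(61): g is a generator iff g^(60/q) ≢ 1 for every such q.
g = 2: 2^30 ≡ 60; 2^20 ≡ 47; 2^12 ≡ 9 — none is 1, so 2 is a primitive root.
So 2 is the smallest generator of (Z/61Z)^×.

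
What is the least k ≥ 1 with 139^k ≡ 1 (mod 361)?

The order of 139 must divide φ(361) = φ(19^2) = 19·(19−1) = 342 = 2 · 3^2 · 19.
Divisors of 342: 1, 2, 3, 6, 9, 18, 19, 38, 57, 114, 171, 342.
Test each divisor d:
139^1 ≡ 139 (mod 361)
139^2 ≡ 188 (mod 361)
139^3 ≡ 140 (mod 361)
139^6 ≡ 106 (mod 361)
139^9 ≡ 39 (mod 361)
139^18 ≡ 77 (mod 361)
139^19 ≡ 234 (mod 361)
139^38 ≡ 245 (mod 361)
139^57 ≡ 292 (mod 361)
139^114 ≡ 68 (mod 361)
139^171 ≡ 1 (mod 361) ✓
The smallest such exponent is 171, so the order of 139 is 171.

171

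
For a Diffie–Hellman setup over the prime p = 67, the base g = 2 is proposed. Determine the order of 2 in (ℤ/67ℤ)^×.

66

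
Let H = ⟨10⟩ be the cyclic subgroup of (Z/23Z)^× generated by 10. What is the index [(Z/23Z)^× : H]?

1

By Lagrange's theorem, ord_23(10) divides φ(23) = 23 − 1 = 22 = 2 · 11.
Divisors of 22: 1, 2, 11, 22.
Test each divisor d:
10^1 ≡ 10 (mod 23)
10^2 ≡ 8 (mod 23)
10^11 ≡ 22 (mod 23)
10^22 ≡ 1 (mod 23) ✓
The order of 10 is 22, so the subgroup it generates has 22 elements.
The index is φ(23) / ord(10) = 22 / 22 = 1.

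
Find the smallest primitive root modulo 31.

φ(31) = 31 − 1 = 30 = 2 · 3 · 5.
Test candidates g = 2, 3, … against the prime factors q ∈ {2, 3, 5} of φ(31): g is a generator iff g^(30/q) ≢ 1 for every such q.
g = 2: 2^15 ≡ 1 — hits 1, so not a primitive root.
g = 3: 3^15 ≡ 30; 3^10 ≡ 25; 3^6 ≡ 16 — none is 1, so 3 is a primitive root.
Hence the least primitive root of 31 is 3.

3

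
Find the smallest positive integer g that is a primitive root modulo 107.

2

φ(107) = 107 − 1 = 106 = 2 · 53.
g is a primitive root iff g^(106/q) ≢ 1 (mod 107) for each prime q ∈ {2, 53}.
g = 2: 2^53 ≡ 106; 2^2 ≡ 4 — none is 1, so 2 is a primitive root.
So 2 is the smallest generator of (Z/107Z)^×.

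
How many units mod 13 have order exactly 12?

4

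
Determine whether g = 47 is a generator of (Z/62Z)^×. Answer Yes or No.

No

φ(62) = φ(2)·φ(31) = 1·30 = 30 = 2 · 3 · 5.
Test 47^(30/q) mod 62 for each prime factor q of 30:
47^15 ≡ 1 (mod 62)  [q = 2: ≡ 1 ✗]
47^10 ≡ 1 (mod 62)  [q = 3: ≡ 1 ✗]
47^6 ≡ 47 (mod 62)  [q = 5: ≢ 1 ✓]
47^15 ≡ 1 shows ord(47) | 15, strictly less than φ(62); not a primitive root.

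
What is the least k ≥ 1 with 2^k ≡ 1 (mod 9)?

6

The order of 2 must divide φ(9) = φ(3^2) = 3·(3−1) = 6 = 2 · 3.
Divisors of 6: 1, 2, 3, 6.
Compute 2^d (mod 9) for the divisors d until we hit 1:
2^1 ≡ 2
2^2 ≡ 4
2^3 ≡ 8
2^6 ≡ 1
The smallest such exponent is 6, so the order of 2 is 6.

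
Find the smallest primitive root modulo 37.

φ(37) = 37 − 1 = 36 = 2^2 · 3^2.
Test candidates g = 2, 3, … against the prime factors q ∈ {2, 3} of φ(37): g is a generator iff g^(36/q) ≢ 1 for every such q.
g = 2: 2^18 ≡ 36; 2^12 ≡ 26 — none is 1, so 2 is a primitive root.
Hence the least primitive root of 37 is 2.

2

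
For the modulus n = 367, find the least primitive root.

φ(367) = 367 − 1 = 366 = 2 · 3 · 61.
g is a primitive root iff g^(366/q) ≢ 1 (mod 367) for each prime q ∈ {2, 3, 61}.
g = 2: 2^183 ≡ 1 — hits 1, so not a primitive root.
g = 3: 3^183 ≡ 366; 3^122 ≡ 1 — hits 1, so not a primitive root.
g = 4: 4^183 ≡ 1 — hits 1, so not a primitive root.
g = 5: 5^183 ≡ 366; 5^122 ≡ 1 — hits 1, so not a primitive root.
g = 6: 6^183 ≡ 366; 6^122 ≡ 283; 6^6 ≡ 47 — none is 1, so 6 is a primitive root.
The smallest primitive root modulo 367 is 6.

6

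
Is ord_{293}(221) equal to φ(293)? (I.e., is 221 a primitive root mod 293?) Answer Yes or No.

φ(293) = 293 − 1 = 292 = 2^2 · 73.
It suffices to check that the order of 221 is not a proper divisor of 292: compute 221^(292/q) for q ∈ {2, 73}.
221^146 ≡ 292 (mod 293)  [q = 2: ≢ 1 ✓]
221^4 ≡ 189 (mod 293)  [q = 73: ≢ 1 ✓]
All checks pass, so 221 has order 292 and is a primitive root modulo 293.

Yes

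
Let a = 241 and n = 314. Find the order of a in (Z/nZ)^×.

156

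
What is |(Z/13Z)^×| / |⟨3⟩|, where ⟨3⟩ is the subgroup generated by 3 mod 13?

ord(3) | φ(13) = 13 − 1 = 12 = 2^2 · 3.
Divisors of 12: 1, 2, 3, 4, 6, 12.
Check 3^d mod 13 for each divisor in increasing order:
3^1 ≡ 3
3^2 ≡ 9
3^3 ≡ 1
So ord_13(3) = 3, hence |⟨3⟩| = 3.
The index is φ(13) / ord(3) = 12 / 3 = 4.

4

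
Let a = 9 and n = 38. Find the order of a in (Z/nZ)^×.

9

ord(9) | φ(38) = φ(2)·φ(19) = 1·18 = 18 = 2 · 3^2.
Divisors of 18: 1, 2, 3, 6, 9, 18.
Check 9^d mod 38 for each divisor in increasing order:
9^1 ≡ 9
9^2 ≡ 5
9^3 ≡ 7
9^6 ≡ 11
9^9 ≡ 1
So ord_38(9) = 9.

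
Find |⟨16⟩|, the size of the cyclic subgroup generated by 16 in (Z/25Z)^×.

The order of 16 must divide φ(25) = φ(5^2) = 5·(5−1) = 20 = 2^2 · 5.
Divisors of 20: 1, 2, 4, 5, 10, 20.
Test each divisor d:
16^1 ≡ 16 (mod 25)
16^2 ≡ 6 (mod 25)
16^4 ≡ 11 (mod 25)
16^5 ≡ 1 (mod 25) ✓
Therefore the multiplicative order of 16 modulo 25 is 5.

5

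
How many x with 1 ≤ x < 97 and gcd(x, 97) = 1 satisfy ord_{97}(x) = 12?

4

φ(97) = 97 − 1 = 96 = 2^5 · 3.
(Z/97Z)^× is cyclic (|G| = 96); a cyclic group of order m has exactly φ(d) elements of each order d | m, and none otherwise.
12 = 2^2 · 3 divides 96, and φ(12) = 4.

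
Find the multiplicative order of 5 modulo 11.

Since 5 ∈ (Z/11Z)^×, its order divides φ(11) = 11 − 1 = 10 = 2 · 5.
Divisors of 10: 1, 2, 5, 10.
Evaluate successive powers at the divisors of 10:
5^1 ≡ 5 (mod 11)
5^2 ≡ 3 (mod 11)
5^5 ≡ 1 (mod 11) ✓
So ord_11(5) = 5.

5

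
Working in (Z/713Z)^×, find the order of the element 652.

11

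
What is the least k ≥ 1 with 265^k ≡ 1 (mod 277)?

69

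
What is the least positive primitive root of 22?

φ(22) = φ(2)·φ(11) = 1·10 = 10 = 2 · 5.
Test candidates g = 2, 3, … against the prime factors q ∈ {2, 5} of φ(22): g is a generator iff g^(10/q) ≢ 1 for every such q.
g = 2: gcd(2, 22) = 2 > 1, not a unit — skip.
g = 3: 3^5 ≡ 1 — hits 1, so not a primitive root.
g = 4: gcd(4, 22) = 2 > 1, not a unit — skip.
g = 5: 5^5 ≡ 1 — hits 1, so not a primitive root.
g = 6: gcd(6, 22) = 2 > 1, not a unit — skip.
g = 7: 7^5 ≡ 21; 7^2 ≡ 5 — none is 1, so 7 is a primitive root.
So 7 is the smallest generator of (Z/22Z)^×.

7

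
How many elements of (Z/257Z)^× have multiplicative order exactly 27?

φ(257) = 257 − 1 = 256 = 2^8.
Since (Z/257Z)^× is cyclic of order 256, the number of elements of order d is φ(d) when d | 256 and 0 otherwise.
Since 27 ∤ 256, the count is 0.

0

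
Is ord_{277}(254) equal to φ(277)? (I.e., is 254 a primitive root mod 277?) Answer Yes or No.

φ(277) = 277 − 1 = 276 = 2^2 · 3 · 23.
It suffices to check that the order of 254 is not a proper divisor of 276: compute 254^(276/q) for q ∈ {2, 3, 23}.
254^138 ≡ 1 (mod 277)  [q = 2: ≡ 1 ✗]
254^92 ≡ 116 (mod 277)  [q = 3: ≢ 1 ✓]
254^12 ≡ 27 (mod 277)  [q = 23: ≢ 1 ✓]
The check at q = 2 fails, so 254 generates a proper subgroup.

No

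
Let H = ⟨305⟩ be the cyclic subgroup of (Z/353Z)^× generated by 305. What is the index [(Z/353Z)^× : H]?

1

By Lagrange's theorem, ord_353(305) divides φ(353) = 353 − 1 = 352 = 2^5 · 11.
Divisors of 352: 1, 2, 4, 8, 11, 16, 22, 32, 44, 88, 176, 352.
Evaluate successive powers at the divisors of 352:
305^1 ≡ 305
305^2 ≡ 186
305^4 ≡ 2
305^8 ≡ 4
305^11 ≡ 294
305^16 ≡ 16
305^22 ≡ 304
305^32 ≡ 256
305^44 ≡ 283
305^88 ≡ 311
305^176 ≡ 352
305^352 ≡ 1
The order of 305 is 352, so the subgroup it generates has 352 elements.
[(Z/353Z)^× : ⟨305⟩] = 352/352 = 1.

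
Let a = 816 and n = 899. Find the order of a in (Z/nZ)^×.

The order of 816 must divide φ(899) = φ(29·31) = (29−1)·(31−1) = 28·30 = 840 = 2^3 · 3 · 5 · 7.
Divisors of 840: 1, 2, 3, 4, 5, 6, 7, 8, 10, 12, 14, 15, 20, 21, 24, 28, 30, 35, 40, 42, 56, 60, 70, 84, 105, 120, 140, 168, 210, 280, 420, 840.
Compute 816^d (mod 899) for the divisors d until we hit 1:
816^1 ≡ 816 (mod 899)
816^2 ≡ 596 (mod 899)
816^3 ≡ 876 (mod 899)
816^4 ≡ 111 (mod 899)
816^5 ≡ 676 (mod 899)
816^6 ≡ 529 (mod 899)
816^7 ≡ 144 (mod 899)
816^8 ≡ 634 (mod 899)
816^10 ≡ 284 (mod 899)
816^12 ≡ 252 (mod 899)
816^14 ≡ 59 (mod 899)
816^15 ≡ 497 (mod 899)
816^20 ≡ 645 (mod 899)
816^21 ≡ 405 (mod 899)
816^24 ≡ 574 (mod 899)
816^28 ≡ 784 (mod 899)
816^30 ≡ 683 (mod 899)
816^35 ≡ 521 (mod 899)
816^40 ≡ 687 (mod 899)
816^42 ≡ 407 (mod 899)
816^56 ≡ 639 (mod 899)
816^60 ≡ 807 (mod 899)
816^70 ≡ 842 (mod 899)
816^84 ≡ 233 (mod 899)
816^105 ≡ 869 (mod 899)
816^120 ≡ 373 (mod 899)
816^140 ≡ 552 (mod 899)
816^168 ≡ 349 (mod 899)
816^210 ≡ 1 (mod 899) ✓
Hence ord(816) = 210.

210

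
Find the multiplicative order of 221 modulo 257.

128

ord(221) | φ(257) = 257 − 1 = 256 = 2^8.
Divisors of 256: 1, 2, 4, 8, 16, 32, 64, 128, 256.
Evaluate successive powers at the divisors of 256:
221^1 ≡ 221 (mod 257)
221^2 ≡ 11 (mod 257)
221^4 ≡ 121 (mod 257)
221^8 ≡ 249 (mod 257)
221^16 ≡ 64 (mod 257)
221^32 ≡ 241 (mod 257)
221^64 ≡ 256 (mod 257)
221^128 ≡ 1 (mod 257) ✓
The smallest such exponent is 128, so the order of 221 is 128.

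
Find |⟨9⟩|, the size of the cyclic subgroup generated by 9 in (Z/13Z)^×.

Since 9 ∈ (Z/13Z)^×, its order divides φ(13) = 13 − 1 = 12 = 2^2 · 3.
Divisors of 12: 1, 2, 3, 4, 6, 12.
Evaluate successive powers at the divisors of 12:
9^1 ≡ 9 (mod 13)
9^2 ≡ 3 (mod 13)
9^3 ≡ 1 (mod 13) ✓
Therefore the multiplicative order of 9 modulo 13 is 3.

3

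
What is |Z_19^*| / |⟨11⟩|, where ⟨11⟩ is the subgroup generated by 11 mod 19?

The order of 11 must divide φ(19) = 19 − 1 = 18 = 2 · 3^2.
Divisors of 18: 1, 2, 3, 6, 9, 18.
Evaluate successive powers at the divisors of 18:
11^1 ≡ 11 (mod 19)
11^2 ≡ 7 (mod 19)
11^3 ≡ 1 (mod 19) ✓
The order of 11 is 3, so the subgroup it generates has 3 elements.
The index is φ(19) / ord(11) = 18 / 3 = 6.

6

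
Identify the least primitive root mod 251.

6

φ(251) = 251 − 1 = 250 = 2 · 5^3.
Test candidates g = 2, 3, … against the prime factors q ∈ {2, 5} of φ(251): g is a generator iff g^(250/q) ≢ 1 for every such q.
g = 2: 2^125 ≡ 250; 2^50 ≡ 1 — hits 1, so not a primitive root.
g = 3: 3^125 ≡ 1 — hits 1, so not a primitive root.
g = 4: 4^125 ≡ 1 — hits 1, so not a primitive root.
g = 5: 5^125 ≡ 1 — hits 1, so not a primitive root.
g = 6: 6^125 ≡ 250; 6^50 ≡ 219 — none is 1, so 6 is a primitive root.
Hence the least primitive root of 251 is 6.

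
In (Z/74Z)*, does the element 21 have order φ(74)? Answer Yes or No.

No

φ(74) = φ(2)·φ(37) = 1·36 = 36 = 2^2 · 3^2.
Test 21^(36/q) mod 74 for each prime factor q of 36:
21^18 ≡ 1 (mod 74)  [q = 2: ≡ 1 ✗]
21^12 ≡ 63 (mod 74)  [q = 3: ≢ 1 ✓]
21^18 ≡ 1 shows ord(21) | 18, strictly less than φ(74); not a primitive root.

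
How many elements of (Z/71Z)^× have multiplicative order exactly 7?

6

φ(71) = 71 − 1 = 70 = 2 · 5 · 7.
Since (Z/71Z)^× is cyclic of order 70, the number of elements of order d is φ(d) when d | 70 and 0 otherwise.
7 | 70, and φ(7) = 7 − 1 = 6.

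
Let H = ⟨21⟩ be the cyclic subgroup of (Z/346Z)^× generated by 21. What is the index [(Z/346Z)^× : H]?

2

The order of 21 must divide φ(346) = φ(2)·φ(173) = 1·172 = 172 = 2^2 · 43.
Divisors of 172: 1, 2, 4, 43, 86, 172.
Evaluate successive powers at the divisors of 172:
21^1 ≡ 21 (mod 346)
21^2 ≡ 95 (mod 346)
21^4 ≡ 29 (mod 346)
21^43 ≡ 345 (mod 346)
21^86 ≡ 1 (mod 346) ✓
The order of 21 is 86, so the subgroup it generates has 86 elements.
The index is φ(346) / ord(21) = 172 / 86 = 2.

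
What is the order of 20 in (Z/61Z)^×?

5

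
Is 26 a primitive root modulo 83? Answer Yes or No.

No

φ(83) = 83 − 1 = 82 = 2 · 41.
It suffices to check that the order of 26 is not a proper divisor of 82: compute 26^(82/q) for q ∈ {2, 41}.
26^41 ≡ 1 (mod 83)  [q = 2: ≡ 1 ✗]
26^2 ≡ 12 (mod 83)  [q = 41: ≢ 1 ✓]
Since 26^41 ≡ 1, the order of 26 divides 41 < 82, so 26 is not a primitive root.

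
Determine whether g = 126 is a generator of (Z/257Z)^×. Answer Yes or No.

Yes

φ(257) = 257 − 1 = 256 = 2^8.
An element g generates (Z/257Z)^× iff g^(256/q) ≢ 1 (mod 257) for each prime q ∈ {2}.
126^128 ≡ 256 (mod 257)  [q = 2: ≢ 1 ✓]
Every test exponent gives a nontrivial residue, hence 126 generates the full group.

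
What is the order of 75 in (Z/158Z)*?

78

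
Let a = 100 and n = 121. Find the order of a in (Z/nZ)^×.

11

ord(100) | φ(121) = φ(11^2) = 11·(11−1) = 110 = 2 · 5 · 11.
Divisors of 110: 1, 2, 5, 10, 11, 22, 55, 110.
Test each divisor d:
100^1 ≡ 100 (mod 121)
100^2 ≡ 78 (mod 121)
100^5 ≡ 12 (mod 121)
100^10 ≡ 23 (mod 121)
100^11 ≡ 1 (mod 121) ✓
So ord_121(100) = 11.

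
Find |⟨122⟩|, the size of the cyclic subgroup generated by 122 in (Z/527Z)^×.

80

By Lagrange's theorem, ord_527(122) divides φ(527) = φ(17·31) = (17−1)·(31−1) = 16·30 = 480 = 2^5 · 3 · 5.
Divisors of 480: 1, 2, 3, 4, 5, 6, 8, 10, 12, 15, 16, 20, 24, 30, 32, 40, 48, 60, 80, 96, 120, 160, 240, 480.
Check 122^d mod 527 for each divisor in increasing order:
122^1 ≡ 122 (mod 527)
122^2 ≡ 128 (mod 527)
122^3 ≡ 333 (mod 527)
122^4 ≡ 47 (mod 527)
122^5 ≡ 464 (mod 527)
122^6 ≡ 219 (mod 527)
122^8 ≡ 101 (mod 527)
122^10 ≡ 280 (mod 527)
122^12 ≡ 4 (mod 527)
122^15 ≡ 278 (mod 527)
122^16 ≡ 188 (mod 527)
122^20 ≡ 404 (mod 527)
122^24 ≡ 16 (mod 527)
122^30 ≡ 342 (mod 527)
122^32 ≡ 35 (mod 527)
122^40 ≡ 373 (mod 527)
122^48 ≡ 256 (mod 527)
122^60 ≡ 497 (mod 527)
122^80 ≡ 1 (mod 527) ✓
So ord_527(122) = 80.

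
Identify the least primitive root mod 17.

φ(17) = 17 − 1 = 16 = 2^4.
g is a primitive root iff g^(16/q) ≢ 1 (mod 17) for each prime q ∈ {2}.
g = 2: 2^8 ≡ 1 — hits 1, so not a primitive root.
g = 3: 3^8 ≡ 16 — none is 1, so 3 is a primitive root.
So 3 is the smallest generator of (Z/17Z)^×.

3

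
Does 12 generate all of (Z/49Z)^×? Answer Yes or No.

φ(49) = φ(7^2) = 7·(7−1) = 42 = 2 · 3 · 7.
Test 12^(42/q) mod 49 for each prime factor q of 42:
12^21 ≡ 48 (mod 49)  [q = 2: ≢ 1 ✓]
12^14 ≡ 18 (mod 49)  [q = 3: ≢ 1 ✓]
12^6 ≡ 22 (mod 49)  [q = 7: ≢ 1 ✓]
None equal 1, so ord_49(12) = 42: 12 is a primitive root.

Yes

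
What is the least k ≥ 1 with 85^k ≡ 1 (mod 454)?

113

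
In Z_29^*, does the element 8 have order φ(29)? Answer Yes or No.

Yes

φ(29) = 29 − 1 = 28 = 2^2 · 7.
Test 8^(28/q) mod 29 for each prime factor q of 28:
8^14 ≡ 28 (mod 29)  [q = 2: ≢ 1 ✓]
8^4 ≡ 7 (mod 29)  [q = 7: ≢ 1 ✓]
All checks pass, so 8 has order 28 and is a primitive root modulo 29.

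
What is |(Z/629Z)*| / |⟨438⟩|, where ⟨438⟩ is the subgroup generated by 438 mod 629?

ord(438) | φ(629) = φ(17·37) = (17−1)·(37−1) = 16·36 = 576 = 2^6 · 3^2.
Divisors of 576: 1, 2, 3, 4, 6, 8, 9, 12, 16, 18, 24, 32, 36, 48, 64, 72, 96, 144, 192, 288, 576.
Evaluate successive powers at the divisors of 576:
438^1 ≡ 438 (mod 629)
438^2 ≡ 628 (mod 629)
438^3 ≡ 191 (mod 629)
438^4 ≡ 1 (mod 629) ✓
The order of 438 is 4, so the subgroup it generates has 4 elements.
The index is φ(629) / ord(438) = 576 / 4 = 144.

144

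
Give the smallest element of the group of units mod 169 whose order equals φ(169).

2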